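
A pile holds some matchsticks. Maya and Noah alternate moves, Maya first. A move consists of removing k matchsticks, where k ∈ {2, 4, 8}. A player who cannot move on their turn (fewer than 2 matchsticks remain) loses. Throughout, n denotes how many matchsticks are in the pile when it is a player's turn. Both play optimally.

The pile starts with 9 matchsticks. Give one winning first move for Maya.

Work bottom-up. With no move the player to move loses. Otherwise the position is W if at least one move leads to an L position for the opponent, and L if every move leads to a W.
n=0: no move → L
n=1: no move → L
n=2: →0(L), so W
n=3: →1(L), so W
n=4: →0(L), so W
n=5: →1(L), so W
n=6: →4(W), 2(W) — all W, so L
n=7: →5(W), 3(W) — all W, so L
n=8: →6(L), so W
n=9: →7(L), so W
From 9, the L positions reachable in one move are: 7, 1. Any move reaching one of these is winning.

Remove 2, leaving 7.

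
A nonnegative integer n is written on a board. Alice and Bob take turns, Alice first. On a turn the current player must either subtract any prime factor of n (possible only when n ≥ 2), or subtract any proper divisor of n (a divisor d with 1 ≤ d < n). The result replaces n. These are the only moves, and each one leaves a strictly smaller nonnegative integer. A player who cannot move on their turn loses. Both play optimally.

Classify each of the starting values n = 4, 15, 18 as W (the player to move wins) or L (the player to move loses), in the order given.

Work bottom-up. With no move the player to move loses. Otherwise the position is W if at least one move leads to an L position for the opponent, and L if every move leads to a W.
n=0: no move → L
n=1: no move → L
n=2: W (go to 0, an L position)
n=3: W (go to 0, an L position)
n=4: L (options 2(W), 3(W) are all W)
n=5: W (go to 0, an L position)
n=6: W (go to 4, an L position)
n=7: W (go to 0, an L position)
n=8: W (go to 4, an L position)
n=9: L (options 6(W), 8(W) are all W)
n=10: W (go to 9, an L position)
n=11: W (go to 0, an L position)
n=12: W (go to 9, an L position)
n=13: W (go to 0, an L position)
n=14: L (options 7(W), 12(W), 13(W) are all W)
n=15: W (go to 14, an L position)
n=16: W (go to 14, an L position)
n=17: W (go to 0, an L position)
n=18: W (go to 9, an L position)

4: L, 15: W, 18: W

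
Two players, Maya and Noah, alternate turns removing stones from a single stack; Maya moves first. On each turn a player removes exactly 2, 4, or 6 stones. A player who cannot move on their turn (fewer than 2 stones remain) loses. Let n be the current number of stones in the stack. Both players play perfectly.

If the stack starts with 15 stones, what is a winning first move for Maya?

Build the W/L table. Terminal = L. A non-terminal position is W if it has a move to some L; otherwise it is L.
n=0: no move → L
n=1: no move → L
n=2: can move to 0, which is L ⇒ W
n=3: can move to 1, which is L ⇒ W
n=4: can move to 0, which is L ⇒ W
n=5: can move to 1, which is L ⇒ W
n=6: can move to 0, which is L ⇒ W
n=7: can move to 1, which is L ⇒ W
n=8: moves to 6(W), 4(W), 2(W); every one is W ⇒ L
n=9: moves to 7(W), 5(W), 3(W); every one is W ⇒ L
n=10: can move to 8, which is L ⇒ W
n=11: can move to 9, which is L ⇒ W
n=12: can move to 8, which is L ⇒ W
n=13: can move to 9, which is L ⇒ W
n=14: can move to 8, which is L ⇒ W
n=15: can move to 9, which is L ⇒ W
From 15, the L positions reachable in one move are: 9.

Remove 6, leaving 9.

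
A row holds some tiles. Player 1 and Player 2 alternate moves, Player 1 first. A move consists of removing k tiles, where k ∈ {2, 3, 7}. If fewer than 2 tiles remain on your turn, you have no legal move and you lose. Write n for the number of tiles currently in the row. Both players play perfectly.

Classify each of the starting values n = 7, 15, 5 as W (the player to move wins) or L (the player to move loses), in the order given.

Label each position W (a win for the player to move) or L (a loss). A position with no legal move is L; any other position is W exactly when some move reaches an L, and L when every move reaches a W.
n=0: no move → L
n=1: no move → L
n=2: can move to 0, which is L ⇒ W
n=3: can move to 1, which is L ⇒ W
n=4: can move to 1, which is L ⇒ W
n=5: moves to 3(W), 2(W); every one is W ⇒ L
n=6: moves to 4(W), 3(W); every one is W ⇒ L
n=7: can move to 5, which is L ⇒ W
n=8: can move to 6, which is L ⇒ W
n=9: can move to 6, which is L ⇒ W
n=10: moves to 8(W), 7(W), 3(W); every one is W ⇒ L
n=11: moves to 9(W), 8(W), 4(W); every one is W ⇒ L
n=12: can move to 10, which is L ⇒ W
n=13: can move to 11, which is L ⇒ W
n=14: can move to 11, which is L ⇒ W
n=15: moves to 13(W), 12(W), 8(W); every one is W ⇒ L

7: W, 15: L, 5: L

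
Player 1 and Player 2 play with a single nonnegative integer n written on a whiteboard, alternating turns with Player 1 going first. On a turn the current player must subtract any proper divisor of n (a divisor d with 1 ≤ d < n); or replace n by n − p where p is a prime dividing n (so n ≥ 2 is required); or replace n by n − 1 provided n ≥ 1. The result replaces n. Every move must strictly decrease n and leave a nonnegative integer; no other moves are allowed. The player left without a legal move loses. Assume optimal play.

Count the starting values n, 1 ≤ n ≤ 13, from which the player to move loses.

Label each position W (a win for the player to move) or L (a loss). A position with no legal move is L; any other position is W exactly when some move reaches an L, and L when every move reaches a W.
n=0: no move → L
n=1: reaches L-position 0 → W
n=2: reaches L-position 0 → W
n=3: reaches L-position 0 → W
n=4: only reaches 2(W), 3(W), all W → L
n=5: reaches L-position 0 → W
n=6: reaches L-position 4 → W
n=7: reaches L-position 0 → W
n=8: reaches L-position 4 → W
n=9: only reaches 6(W), 8(W), all W → L
n=10: reaches L-position 9 → W
n=11: reaches L-position 0 → W
n=12: reaches L-position 9 → W
n=13: reaches L-position 0 → W
L entries with 1 ≤ n ≤ 13 (n=0 is outside the asked range and is not counted): n = 4, 9; that makes 2.

2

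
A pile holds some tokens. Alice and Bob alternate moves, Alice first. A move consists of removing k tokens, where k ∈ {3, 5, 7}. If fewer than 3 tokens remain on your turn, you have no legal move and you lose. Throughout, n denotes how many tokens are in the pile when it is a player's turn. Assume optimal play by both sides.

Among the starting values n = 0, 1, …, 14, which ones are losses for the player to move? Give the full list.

0, 1, 2, 10, 11, 12

Work bottom-up. With no move the player to move loses. Otherwise the position is W if at least one move leads to an L position for the opponent, and L if every move leads to a W.
n=0: no move → L
n=1: no move → L
n=2: no move → L
n=3: can move to 0, which is L ⇒ W
n=4: can move to 1, which is L ⇒ W
n=5: can move to 2, which is L ⇒ W
n=6: can move to 1, which is L ⇒ W
n=7: can move to 2, which is L ⇒ W
n=8: can move to 1, which is L ⇒ W
n=9: can move to 2, which is L ⇒ W
n=10: moves to 7(W), 5(W), 3(W); every one is W ⇒ L
n=11: moves to 8(W), 6(W), 4(W); every one is W ⇒ L
n=12: moves to 9(W), 7(W), 5(W); every one is W ⇒ L
n=13: can move to 10, which is L ⇒ W
n=14: can move to 11, which is L ⇒ W
Reading off the rows marked L gives the requested list; there are 6 such values of n.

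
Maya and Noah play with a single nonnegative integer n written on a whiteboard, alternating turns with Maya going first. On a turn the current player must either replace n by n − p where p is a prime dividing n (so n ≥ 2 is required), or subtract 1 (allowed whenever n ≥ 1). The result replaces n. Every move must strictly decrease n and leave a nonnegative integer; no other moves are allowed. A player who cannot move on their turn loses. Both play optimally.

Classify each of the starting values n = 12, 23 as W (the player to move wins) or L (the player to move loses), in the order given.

12: L, 23: W

Use the standard recursion: the mover loses at a terminal position; elsewhere, the mover wins exactly when some move hands the opponent an L position.
n=0: no move → L
n=1: W (go to 0, an L position)
n=2: W (go to 0, an L position)
n=3: W (go to 0, an L position)
n=4: L (options 2(W), 3(W) are all W)
n=5: W (go to 0, an L position)
n=6: W (go to 4, an L position)
n=7: W (go to 0, an L position)
n=8: L (options 6(W), 7(W) are all W)
n=9: W (go to 8, an L position)
n=10: W (go to 8, an L position)
n=11: W (go to 0, an L position)
n=12: L (options 9(W), 10(W), 11(W) are all W)
n=13: W (go to 0, an L position)
n=14: W (go to 12, an L position)
n=15: W (go to 12, an L position)
n=16: L (options 14(W), 15(W) are all W)
n=17: W (go to 0, an L position)
n=18: W (go to 16, an L position)
n=19: W (go to 0, an L position)
n=20: L (options 15(W), 18(W), 19(W) are all W)
n=21: W (go to 20, an L position)
n=22: W (go to 20, an L position)
n=23: W (go to 0, an L position)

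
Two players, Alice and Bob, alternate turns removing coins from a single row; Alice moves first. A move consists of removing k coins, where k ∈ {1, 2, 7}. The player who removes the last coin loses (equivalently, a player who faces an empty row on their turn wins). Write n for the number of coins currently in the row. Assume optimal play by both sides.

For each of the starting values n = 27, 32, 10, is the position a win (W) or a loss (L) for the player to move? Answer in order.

27: W, 32: W, 10: L

Use the standard recursion: the mover wins at a terminal position; elsewhere, the mover wins exactly when some move hands the opponent an L position.
n=0: no move; the opponent has just taken the last coin and therefore loses → W
n=1: only reaches 0(W), which is W → L
n=2: reaches L-position 1 → W
n=3: reaches L-position 1 → W
n=4: only reaches 3(W), 2(W), all W → L
n=5: reaches L-position 4 → W
n=6: reaches L-position 4 → W
n=7: only reaches 6(W), 5(W), 0(W), all W → L
n=8: reaches L-position 7 → W
n=9: reaches L-position 7 → W
n=10: only reaches 9(W), 8(W), 3(W), all W → L
n=11: reaches L-position 10 → W
n=12: reaches L-position 10 → W
n=13: only reaches 12(W), 11(W), 6(W), all W → L
n=14: reaches L-position 13 → W
n=15: reaches L-position 13 → W
n=16: only reaches 15(W), 14(W), 9(W), all W → L
n=17: reaches L-position 16 → W
n=18: reaches L-position 16 → W
n=19: only reaches 18(W), 17(W), 12(W), all W → L
n=20: reaches L-position 19 → W
n=21: reaches L-position 19 → W
n=22: only reaches 21(W), 20(W), 15(W), all W → L
n=23: reaches L-position 22 → W
n=24: reaches L-position 22 → W
n=25: only reaches 24(W), 23(W), 18(W), all W → L
n=26: reaches L-position 25 → W
n=27: reaches L-position 25 → W
n=28: only reaches 27(W), 26(W), 21(W), all W → L
n=29: reaches L-position 28 → W
n=30: reaches L-position 28 → W
n=31: only reaches 30(W), 29(W), 24(W), all W → L
n=32: reaches L-position 31 → W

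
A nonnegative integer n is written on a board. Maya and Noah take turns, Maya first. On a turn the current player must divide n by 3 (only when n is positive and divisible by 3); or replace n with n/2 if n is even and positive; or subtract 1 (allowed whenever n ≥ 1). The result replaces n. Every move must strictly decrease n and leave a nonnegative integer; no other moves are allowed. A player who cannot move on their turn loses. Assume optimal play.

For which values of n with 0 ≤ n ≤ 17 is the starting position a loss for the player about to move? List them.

Use the standard recursion: the mover loses at a terminal position; elsewhere, the mover wins exactly when some move hands the opponent an L position.
n=0: no move → L
n=1: can move to 0, which is L ⇒ W
n=2: the only move is to 1(W), a W ⇒ L
n=3: can move to 2, which is L ⇒ W
n=4: can move to 2, which is L ⇒ W
n=5: the only move is to 4(W), a W ⇒ L
n=6: can move to 2, which is L ⇒ W
n=7: the only move is to 6(W), a W ⇒ L
n=8: can move to 7, which is L ⇒ W
n=9: moves to 3(W), 8(W); every one is W ⇒ L
n=10: can move to 5, which is L ⇒ W
n=11: the only move is to 10(W), a W ⇒ L
n=12: can move to 11, which is L ⇒ W
n=13: the only move is to 12(W), a W ⇒ L
n=14: can move to 7, which is L ⇒ W
n=15: can move to 5, which is L ⇒ W
n=16: moves to 8(W), 15(W); every one is W ⇒ L
n=17: can move to 16, which is L ⇒ W
Reading off the rows marked L gives the requested list; there are 8 such values of n.

0, 2, 5, 7, 9, 11, 13, 16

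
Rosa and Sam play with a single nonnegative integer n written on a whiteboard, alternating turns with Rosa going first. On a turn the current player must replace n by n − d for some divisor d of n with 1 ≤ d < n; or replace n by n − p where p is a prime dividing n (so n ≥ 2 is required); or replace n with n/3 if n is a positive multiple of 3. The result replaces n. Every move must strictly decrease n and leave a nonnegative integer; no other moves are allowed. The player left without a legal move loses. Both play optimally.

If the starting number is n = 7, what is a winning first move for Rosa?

Use the standard recursion: the mover loses at a terminal position; elsewhere, the mover wins exactly when some move hands the opponent an L position.
n=0: no move → L
n=1: no move → L
n=2: reaches L-position 0 → W
n=3: reaches L-position 0 → W
n=4: only reaches 2(W), 3(W), all W → L
n=5: reaches L-position 0 → W
n=6: reaches L-position 4 → W
n=7: reaches L-position 0 → W
From 7, the L positions reachable in one move are: 0.

Move to 0.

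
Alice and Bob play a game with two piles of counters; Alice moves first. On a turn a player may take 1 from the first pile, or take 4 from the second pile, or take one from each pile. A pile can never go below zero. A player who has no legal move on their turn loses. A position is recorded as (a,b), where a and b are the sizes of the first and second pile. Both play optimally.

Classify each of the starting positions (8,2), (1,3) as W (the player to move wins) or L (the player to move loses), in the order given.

(8,2): L, (1,3): W

Classify positions by backward induction: terminal positions (no move available) are L. From any other position, the mover wins iff some move reaches an L.
No move ever increases a pile, so every position that can arise here has a ≤ 8 and b ≤ 3; it is enough to label the cells with 0 ≤ a ≤ 8 and 0 ≤ b ≤ 3.
Every move lowers a or b (never raises either), so fill the grid row by row in increasing a, and left to right within a row: each cell's successors are then already labelled.
      b=0  b=1  b=2  b=3
a=0:    L    L    L    L
a=1:    W    W    W    W
a=2:    L    L    L    L
a=3:    W    W    W    W
a=4:    L    L    L    L
a=5:    W    W    W    W
a=6:    L    L    L    L
a=7:    W    W    W    W
a=8:    L    L    L    L
Cells with no legal move (terminal, hence L): (0,0), (0,1), (0,2), (0,3).
The remaining L cells, each justified by listing all of its moves:
(2,0): the only move is to (1,0)(W), a W ⇒ L
(2,1): moves to (1,1)(W), (1,0)(W); every one is W ⇒ L
(2,2): moves to (1,2)(W), (1,1)(W); every one is W ⇒ L
(2,3): moves to (1,3)(W), (1,2)(W); every one is W ⇒ L
(4,0): the only move is to (3,0)(W), a W ⇒ L
(4,1): moves to (3,1)(W), (3,0)(W); every one is W ⇒ L
(4,2): moves to (3,2)(W), (3,1)(W); every one is W ⇒ L
(4,3): moves to (3,3)(W), (3,2)(W); every one is W ⇒ L
(6,0): the only move is to (5,0)(W), a W ⇒ L
(6,1): moves to (5,1)(W), (5,0)(W); every one is W ⇒ L
(6,2): moves to (5,2)(W), (5,1)(W); every one is W ⇒ L
(6,3): moves to (5,3)(W), (5,2)(W); every one is W ⇒ L
(8,0): the only move is to (7,0)(W), a W ⇒ L
(8,1): moves to (7,1)(W), (7,0)(W); every one is W ⇒ L
(8,2): moves to (7,2)(W), (7,1)(W); every one is W ⇒ L
(8,3): moves to (7,3)(W), (7,2)(W); every one is W ⇒ L
Every other cell has at least one move into one of the L cells above, so it is W.
(8,2): one of the L cells justified above, so L
(1,3): the move to (0,3) reaches an L cell, so W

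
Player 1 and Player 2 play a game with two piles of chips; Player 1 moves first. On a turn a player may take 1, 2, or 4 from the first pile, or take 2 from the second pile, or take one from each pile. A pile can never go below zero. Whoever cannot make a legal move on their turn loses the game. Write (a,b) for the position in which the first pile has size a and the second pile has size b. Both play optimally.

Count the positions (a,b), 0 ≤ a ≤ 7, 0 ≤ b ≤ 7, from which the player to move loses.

22

Label each position W (a win for the player to move) or L (a loss). A position with no legal move is L; any other position is W exactly when some move reaches an L, and L when every move reaches a W.
Every move lowers a or b (never raises either), so fill the grid row by row in increasing a, and left to right within a row: each cell's successors are then already labelled.
      b=0  b=1  b=2  b=3  b=4  b=5  b=6  b=7
a=0:    L    L    W    W    L    L    W    W
a=1:    W    W    W    L    W    W    W    L
a=2:    W    W    L    W    W    W    L    W
a=3:    L    L    W    W    L    L    W    W
a=4:    W    W    W    L    W    W    W    L
a=5:    W    W    L    W    W    W    L    W
a=6:    L    L    W    W    L    L    W    W
a=7:    W    W    W    L    W    W    W    L
Cells with no legal move (terminal, hence L): (0,0), (0,1).
The remaining L cells, each justified by listing all of its moves:
(0,4): →(0,2)(W) only, which is W, so L
(0,5): →(0,3)(W) only, which is W, so L
(1,3): →(0,3)(W), (1,1)(W), (0,2)(W) — all W, so L
(1,7): →(0,7)(W), (1,5)(W), (0,6)(W) — all W, so L
(2,2): →(1,2)(W), (0,2)(W), (2,0)(W), (1,1)(W) — all W, so L
(2,6): →(1,6)(W), (0,6)(W), (2,4)(W), (1,5)(W) — all W, so L
(3,0): →(2,0)(W), (1,0)(W) — all W, so L
(3,1): →(2,1)(W), (1,1)(W), (2,0)(W) — all W, so L
(3,4): →(2,4)(W), (1,4)(W), (3,2)(W), (2,3)(W) — all W, so L
(3,5): →(2,5)(W), (1,5)(W), (3,3)(W), (2,4)(W) — all W, so L
(4,3): →(3,3)(W), (2,3)(W), (0,3)(W), (4,1)(W), (3,2)(W) — all W, so L
(4,7): →(3,7)(W), (2,7)(W), (0,7)(W), (4,5)(W), (3,6)(W) — all W, so L
(5,2): →(4,2)(W), (3,2)(W), (1,2)(W), (5,0)(W), (4,1)(W) — all W, so L
(5,6): →(4,6)(W), (3,6)(W), (1,6)(W), (5,4)(W), (4,5)(W) — all W, so L
(6,0): →(5,0)(W), (4,0)(W), (2,0)(W) — all W, so L
(6,1): →(5,1)(W), (4,1)(W), (2,1)(W), (5,0)(W) — all W, so L
(6,4): →(5,4)(W), (4,4)(W), (2,4)(W), (6,2)(W), (5,3)(W) — all W, so L
(6,5): →(5,5)(W), (4,5)(W), (2,5)(W), (6,3)(W), (5,4)(W) — all W, so L
(7,3): →(6,3)(W), (5,3)(W), (3,3)(W), (7,1)(W), (6,2)(W) — all W, so L
(7,7): →(6,7)(W), (5,7)(W), (3,7)(W), (7,5)(W), (6,6)(W) — all W, so L
Every other cell has at least one move into one of the L cells above, so it is W.
L cells per row: a=0: 4, a=1: 2, a=2: 2, a=3: 4, a=4: 2, a=5: 2, a=6: 4, a=7: 2; total 22.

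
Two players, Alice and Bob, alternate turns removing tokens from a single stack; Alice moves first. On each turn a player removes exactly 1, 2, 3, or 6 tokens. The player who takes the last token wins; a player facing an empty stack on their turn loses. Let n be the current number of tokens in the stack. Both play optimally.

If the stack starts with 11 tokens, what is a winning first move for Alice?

Remove 3, leaving 8.

Label each position W (a win for the player to move) or L (a loss). A position with no legal move is L; any other position is W exactly when some move reaches an L, and L when every move reaches a W.
n=0: no move → L
n=1: W (go to 0, an L position)
n=2: W (go to 0, an L position)
n=3: W (go to 0, an L position)
n=4: L (options 3(W), 2(W), 1(W) are all W)
n=5: W (go to 4, an L position)
n=6: W (go to 4, an L position)
n=7: W (go to 4, an L position)
n=8: L (options 7(W), 6(W), 5(W), 2(W) are all W)
n=9: W (go to 8, an L position)
n=10: W (go to 8, an L position)
n=11: W (go to 8, an L position)
From 11, the L positions reachable in one move are: 8.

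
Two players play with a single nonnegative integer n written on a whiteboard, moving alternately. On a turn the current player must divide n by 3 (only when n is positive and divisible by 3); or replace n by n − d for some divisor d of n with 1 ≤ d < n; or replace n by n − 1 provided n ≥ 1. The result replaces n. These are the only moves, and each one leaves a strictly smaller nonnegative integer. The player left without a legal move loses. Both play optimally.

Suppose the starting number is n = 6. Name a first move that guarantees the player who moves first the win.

Move to 2.

Classify positions by backward induction: terminal positions (no move available) are L. From any other position, the mover wins iff some move reaches an L.
n=0: no move → L
n=1: →0(L), so W
n=2: →1(W) only, which is W, so L
n=3: →2(L), so W
n=4: →2(L), so W
n=5: →4(W) only, which is W, so L
n=6: →2(L), so W
From 6, the L positions reachable in one move are: 2, 5. Any move reaching one of these is winning.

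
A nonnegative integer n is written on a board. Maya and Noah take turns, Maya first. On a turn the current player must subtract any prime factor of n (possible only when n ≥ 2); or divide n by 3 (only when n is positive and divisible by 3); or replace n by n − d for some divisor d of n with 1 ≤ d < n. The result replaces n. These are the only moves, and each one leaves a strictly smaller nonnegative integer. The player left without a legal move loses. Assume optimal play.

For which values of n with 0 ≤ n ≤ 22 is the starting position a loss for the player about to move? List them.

0, 1, 4, 9, 14, 20

Use the standard recursion: the mover loses at a terminal position; elsewhere, the mover wins exactly when some move hands the opponent an L position.
n=0: no move → L
n=1: no move → L
n=2: can move to 0, which is L ⇒ W
n=3: can move to 0, which is L ⇒ W
n=4: moves to 2(W), 3(W); every one is W ⇒ L
n=5: can move to 0, which is L ⇒ W
n=6: can move to 4, which is L ⇒ W
n=7: can move to 0, which is L ⇒ W
n=8: can move to 4, which is L ⇒ W
n=9: moves to 3(W), 6(W), 8(W); every one is W ⇒ L
n=10: can move to 9, which is L ⇒ W
n=11: can move to 0, which is L ⇒ W
n=12: can move to 4, which is L ⇒ W
n=13: can move to 0, which is L ⇒ W
n=14: moves to 7(W), 12(W), 13(W); every one is W ⇒ L
n=15: can move to 14, which is L ⇒ W
n=16: can move to 14, which is L ⇒ W
n=17: can move to 0, which is L ⇒ W
n=18: can move to 9, which is L ⇒ W
n=19: can move to 0, which is L ⇒ W
n=20: moves to 10(W), 15(W), 16(W), 18(W), 19(W); every one is W ⇒ L
n=21: can move to 14, which is L ⇒ W
n=22: can move to 20, which is L ⇒ W
Reading off the rows marked L gives the requested list; there are 6 such values of n.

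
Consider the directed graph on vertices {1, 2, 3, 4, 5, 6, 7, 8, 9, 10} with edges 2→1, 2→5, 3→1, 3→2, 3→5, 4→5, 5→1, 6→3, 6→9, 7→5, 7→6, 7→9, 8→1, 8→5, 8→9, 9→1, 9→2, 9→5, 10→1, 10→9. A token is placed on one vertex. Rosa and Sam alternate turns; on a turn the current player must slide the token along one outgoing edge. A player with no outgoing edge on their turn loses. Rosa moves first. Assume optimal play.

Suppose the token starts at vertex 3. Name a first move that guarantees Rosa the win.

Move to 1.

Compute win/loss labels from the base case upward. A position with no move is L. Any other position is W if it can reach an L in one move, else L.
Every edge goes from a vertex to one that appears earlier in the order 1, 5, 2, 9, 10, 8, 4, 3, 6, 7, so processing vertices in that order labels each vertex after all of its successors.
1: no outgoing edge → L
5: →1(L), so W
2: →1(L), so W
9: →1(L), so W
10: →1(L), so W
8: →1(L), so W
4: →5(W) only, which is W, so L
3: →1(L), so W
6: →3(W), 9(W) — all W, so L
7: →6(L), so W
From 3, the L positions reachable in one move are: 1.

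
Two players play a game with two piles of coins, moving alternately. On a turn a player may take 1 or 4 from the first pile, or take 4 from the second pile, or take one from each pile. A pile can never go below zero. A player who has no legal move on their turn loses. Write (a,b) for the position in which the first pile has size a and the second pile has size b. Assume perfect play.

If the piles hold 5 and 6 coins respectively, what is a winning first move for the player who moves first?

Move to (1,6).

Use the standard recursion: the mover loses at a terminal position; elsewhere, the mover wins exactly when some move hands the opponent an L position.
No move ever increases a pile, so every position that can arise here has a ≤ 5 and b ≤ 6; it is enough to label the cells with 0 ≤ a ≤ 5 and 0 ≤ b ≤ 6.
Every move lowers a or b (never raises either), so fill the grid row by row in increasing a, and left to right within a row: each cell's successors are then already labelled.
      b=0  b=1  b=2  b=3  b=4  b=5  b=6
a=0:    L    L    L    L    W    W    W
a=1:    W    W    W    W    W    L    L
a=2:    L    L    L    L    W    W    W
a=3:    W    W    W    W    W    L    L
a=4:    W    W    W    W    L    W    W
a=5:    L    L    L    L    W    W    W
Cells with no legal move (terminal, hence L): (0,0), (0,1), (0,2), (0,3).
The remaining L cells, each justified by listing all of its moves:
(1,5): only reaches (0,5)(W), (1,1)(W), (0,4)(W), all W → L
(1,6): only reaches (0,6)(W), (1,2)(W), (0,5)(W), all W → L
(2,0): only reaches (1,0)(W), which is W → L
(2,1): only reaches (1,1)(W), (1,0)(W), all W → L
(2,2): only reaches (1,2)(W), (1,1)(W), all W → L
(2,3): only reaches (1,3)(W), (1,2)(W), all W → L
(3,5): only reaches (2,5)(W), (3,1)(W), (2,4)(W), all W → L
(3,6): only reaches (2,6)(W), (3,2)(W), (2,5)(W), all W → L
(4,4): only reaches (3,4)(W), (0,4)(W), (4,0)(W), (3,3)(W), all W → L
(5,0): only reaches (4,0)(W), (1,0)(W), all W → L
(5,1): only reaches (4,1)(W), (1,1)(W), (4,0)(W), all W → L
(5,2): only reaches (4,2)(W), (1,2)(W), (4,1)(W), all W → L
(5,3): only reaches (4,3)(W), (1,3)(W), (4,2)(W), all W → L
Every other cell has at least one move into one of the L cells above, so it is W.
From (5,6), the L positions reachable in one move are: (1,6), (5,2). Any move reaching one of these is winning.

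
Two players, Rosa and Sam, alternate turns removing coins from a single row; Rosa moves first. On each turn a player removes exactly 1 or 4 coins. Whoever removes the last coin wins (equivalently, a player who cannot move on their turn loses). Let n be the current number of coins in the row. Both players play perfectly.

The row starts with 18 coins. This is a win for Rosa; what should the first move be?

Work bottom-up. With no move the player to move loses. Otherwise the position is W if at least one move leads to an L position for the opponent, and L if every move leads to a W.
n=0: no move → L
n=1: reaches L-position 0 → W
n=2: only reaches 1(W), which is W → L
n=3: reaches L-position 2 → W
n=4: reaches L-position 0 → W
n=5: only reaches 4(W), 1(W), all W → L
n=6: reaches L-position 5 → W
n=7: only reaches 6(W), 3(W), all W → L
n=8: reaches L-position 7 → W
n=9: reaches L-position 5 → W
n=10: only reaches 9(W), 6(W), all W → L
n=11: reaches L-position 10 → W
n=12: only reaches 11(W), 8(W), all W → L
n=13: reaches L-position 12 → W
n=14: reaches L-position 10 → W
n=15: only reaches 14(W), 11(W), all W → L
n=16: reaches L-position 15 → W
n=17: only reaches 16(W), 13(W), all W → L
n=18: reaches L-position 17 → W
From 18, the L positions reachable in one move are: 17.

Remove 1, leaving 17.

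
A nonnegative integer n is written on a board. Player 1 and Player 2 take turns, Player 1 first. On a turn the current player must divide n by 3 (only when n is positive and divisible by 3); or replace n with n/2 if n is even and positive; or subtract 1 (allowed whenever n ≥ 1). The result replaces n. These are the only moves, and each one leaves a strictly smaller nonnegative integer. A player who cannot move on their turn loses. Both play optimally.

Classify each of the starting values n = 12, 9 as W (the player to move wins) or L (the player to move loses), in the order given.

Build the W/L table. Terminal = L. A non-terminal position is W if it has a move to some L; otherwise it is L.
n=0: no move → L
n=1: can move to 0, which is L ⇒ W
n=2: the only move is to 1(W), a W ⇒ L
n=3: can move to 2, which is L ⇒ W
n=4: can move to 2, which is L ⇒ W
n=5: the only move is to 4(W), a W ⇒ L
n=6: can move to 2, which is L ⇒ W
n=7: the only move is to 6(W), a W ⇒ L
n=8: can move to 7, which is L ⇒ W
n=9: moves to 3(W), 8(W); every one is W ⇒ L
n=10: can move to 5, which is L ⇒ W
n=11: the only move is to 10(W), a W ⇒ L
n=12: can move to 11, which is L ⇒ W

12: W, 9: L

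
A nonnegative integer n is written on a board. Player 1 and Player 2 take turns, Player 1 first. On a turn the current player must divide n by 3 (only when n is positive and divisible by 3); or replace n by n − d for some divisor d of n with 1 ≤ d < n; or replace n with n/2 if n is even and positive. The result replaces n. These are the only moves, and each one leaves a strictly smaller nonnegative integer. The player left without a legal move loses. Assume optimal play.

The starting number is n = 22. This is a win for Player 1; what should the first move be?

Label each position W (a win for the player to move) or L (a loss). A position with no legal move is L; any other position is W exactly when some move reaches an L, and L when every move reaches a W.
n=0: no move → L
n=1: no move → L
n=2: can move to 1, which is L ⇒ W
n=3: can move to 1, which is L ⇒ W
n=4: moves to 2(W), 3(W); every one is W ⇒ L
n=5: can move to 4, which is L ⇒ W
n=6: can move to 4, which is L ⇒ W
n=7: the only move is to 6(W), a W ⇒ L
n=8: can move to 4, which is L ⇒ W
n=9: moves to 3(W), 6(W), 8(W); every one is W ⇒ L
n=10: can move to 9, which is L ⇒ W
n=11: the only move is to 10(W), a W ⇒ L
n=12: can move to 4, which is L ⇒ W
n=13: the only move is to 12(W), a W ⇒ L
n=14: can move to 7, which is L ⇒ W
n=15: moves to 5(W), 10(W), 12(W), 14(W); every one is W ⇒ L
n=16: can move to 15, which is L ⇒ W
n=17: the only move is to 16(W), a W ⇒ L
n=18: can move to 9, which is L ⇒ W
n=19: the only move is to 18(W), a W ⇒ L
n=20: can move to 15, which is L ⇒ W
n=21: can move to 7, which is L ⇒ W
n=22: can move to 11, which is L ⇒ W
From 22, the L positions reachable in one move are: 11.

Move to 11.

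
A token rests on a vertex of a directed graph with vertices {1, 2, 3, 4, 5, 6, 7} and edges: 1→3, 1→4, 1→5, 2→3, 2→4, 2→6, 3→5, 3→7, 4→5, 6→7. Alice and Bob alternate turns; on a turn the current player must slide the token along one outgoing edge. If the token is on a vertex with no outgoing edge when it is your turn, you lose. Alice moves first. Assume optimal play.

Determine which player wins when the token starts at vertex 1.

Alice wins.

Build the W/L table. Terminal = L. A non-terminal position is W if it has a move to some L; otherwise it is L.
Every edge goes from a vertex to one that appears earlier in the order 7, 5, 6, 4, 3, 2, 1, so processing vertices in that order labels each vertex after all of its successors.
7: no outgoing edge → L
5: no outgoing edge → L
6: W (go to 7, an L position)
4: W (go to 5, an L position)
3: W (go to 5, an L position)
2: L (options 3(W), 4(W), 6(W) are all W)
1: W (go to 5, an L position)
The starting position 1 is W: Alice should move to 5, handing over an L position.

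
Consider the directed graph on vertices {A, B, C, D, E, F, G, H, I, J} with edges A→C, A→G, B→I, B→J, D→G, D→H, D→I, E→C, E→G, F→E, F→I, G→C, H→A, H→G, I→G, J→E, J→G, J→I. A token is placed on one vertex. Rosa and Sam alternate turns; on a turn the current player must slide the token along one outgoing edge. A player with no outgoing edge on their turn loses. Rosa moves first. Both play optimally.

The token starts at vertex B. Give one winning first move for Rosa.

Work bottom-up. With no move the player to move loses. Otherwise the position is W if at least one move leads to an L position for the opponent, and L if every move leads to a W.
Every edge goes from a vertex to one that appears earlier in the order C, G, I, A, H, E, J, D, B, F, so processing vertices in that order labels each vertex after all of its successors.
C: no outgoing edge → L
G: W (go to C, an L position)
I: L (sole option G(W) is W)
A: W (go to C, an L position)
H: L (options A(W), G(W) are all W)
E: W (go to C, an L position)
J: W (go to I, an L position)
D: W (go to H, an L position)
B: W (go to I, an L position)
F: W (go to I, an L position)
From B, the L positions reachable in one move are: I.

Move to I.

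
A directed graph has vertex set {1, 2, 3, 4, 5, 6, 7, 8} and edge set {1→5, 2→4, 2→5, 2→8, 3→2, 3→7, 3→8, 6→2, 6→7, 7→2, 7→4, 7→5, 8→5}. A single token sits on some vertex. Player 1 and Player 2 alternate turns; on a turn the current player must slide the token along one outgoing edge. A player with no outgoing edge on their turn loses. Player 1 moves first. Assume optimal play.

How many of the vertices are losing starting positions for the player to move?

Label each position W (a win for the player to move) or L (a loss). A position with no legal move is L; any other position is W exactly when some move reaches an L, and L when every move reaches a W.
Every edge goes from a vertex to one that appears earlier in the order 4, 5, 8, 2, 7, 3, 1, 6, so processing vertices in that order labels each vertex after all of its successors.
4: no outgoing edge → L
5: no outgoing edge → L
8: W (go to 5, an L position)
2: W (go to 5, an L position)
7: W (go to 5, an L position)
3: L (options 7(W), 2(W), 8(W) are all W)
1: W (go to 5, an L position)
6: L (options 7(W), 2(W) are all W)
The L vertices are 3, 4, 5, 6; that is 4 in all.

4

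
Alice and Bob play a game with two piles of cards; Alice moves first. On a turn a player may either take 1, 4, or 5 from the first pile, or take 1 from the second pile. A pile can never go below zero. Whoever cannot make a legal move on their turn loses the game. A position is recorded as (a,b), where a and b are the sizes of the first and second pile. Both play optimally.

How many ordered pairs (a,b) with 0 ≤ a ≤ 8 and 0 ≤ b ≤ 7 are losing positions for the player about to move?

20

Positions with no move are L. A position that does have a move is losing for the player to move precisely when every available move leads to a winning position for the opponent. Fill in the labels:
Every move lowers a or b (never raises either), so fill the grid row by row in increasing a, and left to right within a row: each cell's successors are then already labelled.
      b=0  b=1  b=2  b=3  b=4  b=5  b=6  b=7
a=0:    L    W    L    W    L    W    L    W
a=1:    W    L    W    L    W    L    W    L
a=2:    L    W    L    W    L    W    L    W
a=3:    W    L    W    L    W    L    W    L
a=4:    W    W    W    W    W    W    W    W
a=5:    W    W    W    W    W    W    W    W
a=6:    W    W    W    W    W    W    W    W
a=7:    W    W    W    W    W    W    W    W
a=8:    L    W    L    W    L    W    L    W
Cells with no legal move (terminal, hence L): (0,0).
The remaining L cells, each justified by listing all of its moves:
(0,2): →(0,1)(W) only, which is W, so L
(0,4): →(0,3)(W) only, which is W, so L
(0,6): →(0,5)(W) only, which is W, so L
(1,1): →(0,1)(W), (1,0)(W) — all W, so L
(1,3): →(0,3)(W), (1,2)(W) — all W, so L
(1,5): →(0,5)(W), (1,4)(W) — all W, so L
(1,7): →(0,7)(W), (1,6)(W) — all W, so L
(2,0): →(1,0)(W) only, which is W, so L
(2,2): →(1,2)(W), (2,1)(W) — all W, so L
(2,4): →(1,4)(W), (2,3)(W) — all W, so L
(2,6): →(1,6)(W), (2,5)(W) — all W, so L
(3,1): →(2,1)(W), (3,0)(W) — all W, so L
(3,3): →(2,3)(W), (3,2)(W) — all W, so L
(3,5): →(2,5)(W), (3,4)(W) — all W, so L
(3,7): →(2,7)(W), (3,6)(W) — all W, so L
(8,0): →(7,0)(W), (4,0)(W), (3,0)(W) — all W, so L
(8,2): →(7,2)(W), (4,2)(W), (3,2)(W), (8,1)(W) — all W, so L
(8,4): →(7,4)(W), (4,4)(W), (3,4)(W), (8,3)(W) — all W, so L
(8,6): →(7,6)(W), (4,6)(W), (3,6)(W), (8,5)(W) — all W, so L
Every other cell has at least one move into one of the L cells above, so it is W.
L cells per row: a=0: 4, a=1: 4, a=2: 4, a=3: 4, a=4: 0, a=5: 0, a=6: 0, a=7: 0, a=8: 4; total 20.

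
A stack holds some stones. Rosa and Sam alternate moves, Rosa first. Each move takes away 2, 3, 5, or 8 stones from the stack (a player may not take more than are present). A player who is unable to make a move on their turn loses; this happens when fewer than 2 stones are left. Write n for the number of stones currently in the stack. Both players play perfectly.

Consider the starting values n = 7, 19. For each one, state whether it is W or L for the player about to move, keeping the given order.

7: L, 19: W

Work bottom-up. With no move the player to move loses. Otherwise the position is W if at least one move leads to an L position for the opponent, and L if every move leads to a W.
n=0: no move → L
n=1: no move → L
n=2: →0(L), so W
n=3: →1(L), so W
n=4: →1(L), so W
n=5: →0(L), so W
n=6: →1(L), so W
n=7: →5(W), 4(W), 2(W) — all W, so L
n=8: →0(L), so W
n=9: →7(L), so W
n=10: →7(L), so W
n=11: →9(W), 8(W), 6(W), 3(W) — all W, so L
n=12: →7(L), so W
n=13: →11(L), so W
n=14: →11(L), so W
n=15: →7(L), so W
n=16: →11(L), so W
n=17: →15(W), 14(W), 12(W), 9(W) — all W, so L
n=18: →16(W), 15(W), 13(W), 10(W) — all W, so L
n=19: →17(L), so W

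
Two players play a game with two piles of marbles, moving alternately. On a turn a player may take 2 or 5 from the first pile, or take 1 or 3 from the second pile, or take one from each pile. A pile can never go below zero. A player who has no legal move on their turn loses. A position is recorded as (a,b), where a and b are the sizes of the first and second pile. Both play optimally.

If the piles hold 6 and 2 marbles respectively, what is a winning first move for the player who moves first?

Move to (1,2).

Compute win/loss labels from the base case upward. A position with no move is L. Any other position is W if it can reach an L in one move, else L.
No move ever increases a pile, so every position that can arise here has a ≤ 6 and b ≤ 2; it is enough to label the cells with 0 ≤ a ≤ 6 and 0 ≤ b ≤ 2.
Every move lowers a or b (never raises either), so fill the grid row by row in increasing a, and left to right within a row: each cell's successors are then already labelled.
      b=0  b=1  b=2
a=0:    L    W    L
a=1:    L    W    L
a=2:    W    W    W
a=3:    W    L    W
a=4:    L    W    W
a=5:    W    W    W
a=6:    W    L    W
Cells with no legal move (terminal, hence L): (0,0), (1,0).
The remaining L cells, each justified by listing all of its moves:
(0,2): only reaches (0,1)(W), which is W → L
(1,2): only reaches (1,1)(W), (0,1)(W), all W → L
(3,1): only reaches (1,1)(W), (3,0)(W), (2,0)(W), all W → L
(4,0): only reaches (2,0)(W), which is W → L
(6,1): only reaches (4,1)(W), (1,1)(W), (6,0)(W), (5,0)(W), all W → L
Every other cell has at least one move into one of the L cells above, so it is W.
From (6,2), the L positions reachable in one move are: (1,2), (6,1). Any move reaching one of these is winning.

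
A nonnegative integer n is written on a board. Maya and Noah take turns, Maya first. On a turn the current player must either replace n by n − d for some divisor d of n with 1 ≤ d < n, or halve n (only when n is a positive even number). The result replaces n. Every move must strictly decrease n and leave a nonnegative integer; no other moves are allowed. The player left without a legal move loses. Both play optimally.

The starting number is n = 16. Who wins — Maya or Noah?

Maya wins.

Classify positions by backward induction: terminal positions (no move available) are L. From any other position, the mover wins iff some move reaches an L.
n=0: no move → L
n=1: no move → L
n=2: →1(L), so W
n=3: →2(W) only, which is W, so L
n=4: →3(L), so W
n=5: →4(W) only, which is W, so L
n=6: →3(L), so W
n=7: →6(W) only, which is W, so L
n=8: →7(L), so W
n=9: →6(W), 8(W) — all W, so L
n=10: →5(L), so W
n=11: →10(W) only, which is W, so L
n=12: →9(L), so W
n=13: →12(W) only, which is W, so L
n=14: →7(L), so W
n=15: →10(W), 12(W), 14(W) — all W, so L
n=16: →15(L), so W
From 16 Maya can move to 15, reaching an L position.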